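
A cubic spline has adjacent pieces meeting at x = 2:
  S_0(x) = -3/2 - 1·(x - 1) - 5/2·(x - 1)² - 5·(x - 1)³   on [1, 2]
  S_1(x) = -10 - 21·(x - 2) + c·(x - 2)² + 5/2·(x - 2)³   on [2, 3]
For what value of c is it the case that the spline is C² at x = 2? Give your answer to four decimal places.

S_0''(x) = -5 - 30·(x - 1), so S_0''(2) = -35. On the right, S_1''(2) = 2c, so c = -35/2.

-17.5000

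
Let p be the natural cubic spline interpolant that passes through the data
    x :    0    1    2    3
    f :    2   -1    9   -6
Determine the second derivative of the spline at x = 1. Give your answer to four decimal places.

30.8000

Write M_i for p''(x_i). With h_i = 1, 1, 1 and divided differences Δ_i = -3, 10, -15, the continuity of p' gives the tridiagonal system
  1·M_0 + 4·M_1 + 1·M_2 = 6(Δ_1 - Δ_0) = 78
  1·M_1 + 4·M_2 + 1·M_3 = 6(Δ_2 - Δ_1) = -150
Natural end conditions: M_0 = M_3 = 0.
Hence M_0 = 0, M_1 = 154/5, M_2 = -226/5, M_3 = 0.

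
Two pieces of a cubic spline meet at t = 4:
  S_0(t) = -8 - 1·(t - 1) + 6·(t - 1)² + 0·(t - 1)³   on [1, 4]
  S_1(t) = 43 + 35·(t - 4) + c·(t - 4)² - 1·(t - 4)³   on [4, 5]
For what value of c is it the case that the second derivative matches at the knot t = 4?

S_0''(t) = 12 + 0·(t - 1), so S_0''(4) = 12. On the right, S_1''(4) = 2c, so c = 6.

6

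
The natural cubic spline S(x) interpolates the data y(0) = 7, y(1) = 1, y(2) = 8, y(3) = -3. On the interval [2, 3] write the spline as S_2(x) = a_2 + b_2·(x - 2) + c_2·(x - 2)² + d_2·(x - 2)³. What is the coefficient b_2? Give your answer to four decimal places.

0.3333

Put M_i = S'' at the i-th knot. Here h = (1, 1, 1) and Δ = (-6, 7, -11), so the interior equations h_(i-1)·M_(i-1) + 2(h_(i-1)+h_i)·M_i + h_i·M_(i+1) = 6(Δ_i − Δ_(i-1)) read
  1·M_0 + 4·M_1 + 1·M_2 = 6(Δ_1 - Δ_0) = 78
  1·M_1 + 4·M_2 + 1·M_3 = 6(Δ_2 - Δ_1) = -108
Natural end conditions: M_0 = M_3 = 0.
Solving: M_0 = 0, M_1 = 28, M_2 = -34, M_3 = 0.
On [2, 3], with S_2(x) = a_2 + b_2·(x - 2) + c_2·(x - 2)² + d_2·(x - 2)³: c_2 = M_2/2 = -17, d_2 = (M_3 - M_2)/(6h_2) = 17/3, b_2 = Δ_2 - h_2(2M_2 + M_3)/6 = 1/3.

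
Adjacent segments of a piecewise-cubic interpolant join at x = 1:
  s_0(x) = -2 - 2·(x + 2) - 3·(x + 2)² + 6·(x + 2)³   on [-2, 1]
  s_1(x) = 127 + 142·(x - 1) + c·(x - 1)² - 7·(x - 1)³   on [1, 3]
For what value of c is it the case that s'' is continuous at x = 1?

s_0''(x) = -6 + 36·(x + 2), so s_0''(1) = 102. On the right, s_1''(1) = 2c, so c = 51.

51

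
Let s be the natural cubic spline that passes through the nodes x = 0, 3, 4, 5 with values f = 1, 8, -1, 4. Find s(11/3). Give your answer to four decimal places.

Let M_i = s''(x_i). Step sizes h_i = 3, 1, 1; slopes of the chords Δ_i = (y_(i+1) - y_i)/h_i = 7/3, -9, 5.
  3·M_0 + 8·M_1 + 1·M_2 = 6(Δ_1 - Δ_0) = -68
  1·M_1 + 4·M_2 + 1·M_3 = 6(Δ_2 - Δ_1) = 84
Natural end conditions: M_0 = M_3 = 0.
Solving the tridiagonal system: M_0 = 0, M_1 = -356/31, M_2 = 740/31, M_3 = 0.
On [3, 4], s(x) = 8 - 851/93·(x - 3) - 178/31·(x - 3)² + 548/93·(x - 3)³.
With (x - 3) = 2/3: s(11/3) = 2746/2511.

1.0936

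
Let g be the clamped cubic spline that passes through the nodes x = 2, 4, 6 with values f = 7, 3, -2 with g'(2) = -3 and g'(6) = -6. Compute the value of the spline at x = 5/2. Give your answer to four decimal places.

Write m_i for g''(x_i). With h_i = 2, 2 and divided differences Δ_i = -2, -5/2, the continuity of g' gives the tridiagonal system
  2·m_0 + 8·m_1 + 2·m_2 = 6(Δ_1 - Δ_0) = -3
Clamped end conditions give two more equations: 2h_0·m_0 + h_0·m_1 = 6(Δ_0 - g'(2)) = 6 and h_1·m_1 + 2h_1·m_2 = 6(g'(6) - Δ_1) = -21.
Forward elimination and back-substitution give m_0 = 9/8, m_1 = 3/4, m_2 = -45/8.
On [2, 4], g(x) = 7 - 3·(x - 2) + 9/16·(x - 2)² - 1/32·(x - 2)³.
With (x - 2) = 1/2: g(5/2) = 1443/256.

5.6367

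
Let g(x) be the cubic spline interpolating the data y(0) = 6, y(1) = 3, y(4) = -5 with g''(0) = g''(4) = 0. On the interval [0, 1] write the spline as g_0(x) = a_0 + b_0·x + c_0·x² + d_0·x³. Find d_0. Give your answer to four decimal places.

Let M_i = g''(x_i). Step sizes h_i = 1, 3; slopes of the chords Δ_i = (y_(i+1) - y_i)/h_i = -3, -8/3.
  1·M_0 + 8·M_1 + 3·M_2 = 6(Δ_1 - Δ_0) = 2
Natural end conditions: M_0 = M_2 = 0.
Forward elimination and back-substitution give M_0 = 0, M_1 = 1/4, M_2 = 0.
On [0, 1], with g_0(x) = a_0 + b_0·x + c_0·x² + d_0·x³: c_0 = M_0/2 = 0, d_0 = (M_1 - M_0)/(6h_0) = 1/24, b_0 = Δ_0 - h_0(2M_0 + M_1)/6 = -73/24.

0.0417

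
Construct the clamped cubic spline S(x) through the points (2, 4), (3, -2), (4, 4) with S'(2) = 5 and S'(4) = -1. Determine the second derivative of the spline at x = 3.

Put M_i = S'' at the i-th knot. Here h = (1, 1) and Δ = (-6, 6), so the interior equations h_(i-1)·M_(i-1) + 2(h_(i-1)+h_i)·M_i + h_i·M_(i+1) = 6(Δ_i − Δ_(i-1)) read
  1·M_0 + 4·M_1 + 1·M_2 = 6(Δ_1 - Δ_0) = 72
Clamped end conditions give two more equations: 2h_0·M_0 + h_0·M_1 = 6(Δ_0 - S'(2)) = -66 and h_1·M_1 + 2h_1·M_2 = 6(S'(4) - Δ_1) = -42.
Solving the tridiagonal system: M_0 = -54, M_1 = 42, M_2 = -42.

42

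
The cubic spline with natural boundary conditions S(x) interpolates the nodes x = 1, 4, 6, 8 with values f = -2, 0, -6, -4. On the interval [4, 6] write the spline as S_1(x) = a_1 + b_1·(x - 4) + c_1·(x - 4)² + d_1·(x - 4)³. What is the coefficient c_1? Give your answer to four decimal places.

-1.4737

Put M_i = S'' at the i-th knot. Here h = (3, 2, 2) and Δ = (2/3, -3, 1), so the interior equations h_(i-1)·M_(i-1) + 2(h_(i-1)+h_i)·M_i + h_i·M_(i+1) = 6(Δ_i − Δ_(i-1)) read
  3·M_0 + 10·M_1 + 2·M_2 = 6(Δ_1 - Δ_0) = -22
  2·M_1 + 8·M_2 + 2·M_3 = 6(Δ_2 - Δ_1) = 24
Natural end conditions: M_0 = M_3 = 0.
Solving the tridiagonal system: M_0 = 0, M_1 = -56/19, M_2 = 71/19, M_3 = 0.
On [4, 6], with S_1(x) = a_1 + b_1·(x - 4) + c_1·(x - 4)² + d_1·(x - 4)³: c_1 = M_1/2 = -28/19, d_1 = (M_2 - M_1)/(6h_1) = 127/228, b_1 = Δ_1 - h_1(2M_1 + M_2)/6 = -130/57.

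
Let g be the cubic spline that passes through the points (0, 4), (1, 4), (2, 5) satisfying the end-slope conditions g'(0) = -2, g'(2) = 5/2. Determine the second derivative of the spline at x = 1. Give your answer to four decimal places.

-1.5000

Write M_i for g''(x_i). With h_i = 1, 1 and divided differences Δ_i = 0, 1, the continuity of g' gives the tridiagonal system
  1·M_0 + 4·M_1 + 1·M_2 = 6(Δ_1 - Δ_0) = 6
Clamped end conditions give two more equations: 2h_0·M_0 + h_0·M_1 = 6(Δ_0 - g'(0)) = 12 and h_1·M_1 + 2h_1·M_2 = 6(g'(2) - Δ_1) = 9.
Hence M_0 = 27/4, M_1 = -3/2, M_2 = 21/4.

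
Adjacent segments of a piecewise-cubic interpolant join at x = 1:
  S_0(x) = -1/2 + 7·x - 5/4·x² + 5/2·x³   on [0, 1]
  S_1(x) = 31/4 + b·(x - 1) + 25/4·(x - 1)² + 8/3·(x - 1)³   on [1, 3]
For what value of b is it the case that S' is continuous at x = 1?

12

S_0'(x) = 7 - 5/2·x + 15/2·x², so S_0'(1) = 12. On the right, S_1'(1) = b, so b = 12.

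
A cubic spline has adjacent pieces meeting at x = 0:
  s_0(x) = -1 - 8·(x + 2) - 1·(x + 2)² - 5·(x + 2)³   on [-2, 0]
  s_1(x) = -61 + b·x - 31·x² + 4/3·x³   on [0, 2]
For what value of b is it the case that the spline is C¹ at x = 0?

-72

s_0'(x) = -8 - 2·(x + 2) - 15·(x + 2)², so s_0'(0) = -72. On the right, s_1'(0) = b, so b = -72.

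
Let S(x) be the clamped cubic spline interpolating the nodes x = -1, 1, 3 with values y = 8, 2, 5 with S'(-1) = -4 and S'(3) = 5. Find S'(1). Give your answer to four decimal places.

-1.3750

Put M_i = S'' at the i-th knot. Here h = (2, 2) and Δ = (-3, 3/2), so the interior equations h_(i-1)·M_(i-1) + 2(h_(i-1)+h_i)·M_i + h_i·M_(i+1) = 6(Δ_i − Δ_(i-1)) read
  2·M_0 + 8·M_1 + 2·M_2 = 6(Δ_1 - Δ_0) = 27
Clamped end conditions give two more equations: 2h_0·M_0 + h_0·M_1 = 6(Δ_0 - S'(-1)) = 6 and h_1·M_1 + 2h_1·M_2 = 6(S'(3) - Δ_1) = 21.
Solving the tridiagonal system: M_0 = 3/8, M_1 = 9/4, M_2 = 33/8.
On [1, 3], S'(x) = b_1 + 2c_1·(x - 1) + 3d_1·(x - 1)² with b_1 = Δ_1 - h_1(2M_1 + M_2)/6 = -11/8, c_1 = M_1/2 = 9/8, d_1 = (M_2 - M_1)/(6h_1) = 5/32. So S'(1) = -11/8.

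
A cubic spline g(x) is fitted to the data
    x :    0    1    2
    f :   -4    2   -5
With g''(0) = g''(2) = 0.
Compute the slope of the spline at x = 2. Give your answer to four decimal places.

-10.2500

With M_i denoting the second derivative at x_i, h_i = 1, 1, and Δ_i = (y_(i+1) − y_i)/h_i = 6, -7:
  1·M_0 + 4·M_1 + 1·M_2 = 6(Δ_1 - Δ_0) = -78
Natural end conditions: M_0 = M_2 = 0.
Hence M_0 = 0, M_1 = -39/2, M_2 = 0.
On [1, 2], g'(x) = b_1 + 2c_1·(x - 1) + 3d_1·(x - 1)² with b_1 = Δ_1 - h_1(2M_1 + M_2)/6 = -1/2, c_1 = M_1/2 = -39/4, d_1 = (M_2 - M_1)/(6h_1) = 13/4. So g'(2) = -41/4.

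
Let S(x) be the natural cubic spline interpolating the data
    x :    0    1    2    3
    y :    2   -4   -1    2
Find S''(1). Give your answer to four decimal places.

14.4000

Write m_i for S''(x_i). With h_i = 1, 1, 1 and divided differences Δ_i = -6, 3, 3, the continuity of S' gives the tridiagonal system
  1·m_0 + 4·m_1 + 1·m_2 = 6(Δ_1 - Δ_0) = 54
  1·m_1 + 4·m_2 + 1·m_3 = 6(Δ_2 - Δ_1) = 0
Natural end conditions: m_0 = m_3 = 0.
Solving the tridiagonal system: m_0 = 0, m_1 = 72/5, m_2 = -18/5, m_3 = 0.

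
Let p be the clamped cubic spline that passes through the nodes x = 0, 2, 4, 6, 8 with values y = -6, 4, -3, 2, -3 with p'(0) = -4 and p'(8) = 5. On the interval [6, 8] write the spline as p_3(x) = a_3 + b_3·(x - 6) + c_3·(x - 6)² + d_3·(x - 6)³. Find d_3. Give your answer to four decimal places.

2.2567

With m_i denoting the second derivative at x_i, h_i = 2, 2, 2, 2, and Δ_i = (y_(i+1) − y_i)/h_i = 5, -7/2, 5/2, -5/2:
  2·m_0 + 8·m_1 + 2·m_2 = 6(Δ_1 - Δ_0) = -51
  2·m_1 + 8·m_2 + 2·m_3 = 6(Δ_2 - Δ_1) = 36
  2·m_2 + 8·m_3 + 2·m_4 = 6(Δ_3 - Δ_2) = -30
Clamped end conditions give two more equations: 2h_0·m_0 + h_0·m_1 = 6(Δ_0 - p'(0)) = 54 and h_3·m_3 + 2h_3·m_4 = 6(p'(8) - Δ_3) = 45.
Solving: m_0 = 2307/112, m_1 = -795/56, m_2 = 171/16, m_3 = -591/56, m_4 = 1851/112.
On [6, 8], with p_3(x) = a_3 + b_3·(x - 6) + c_3·(x - 6)² + d_3·(x - 6)³: c_3 = m_3/2 = -591/112, d_3 = (m_4 - m_3)/(6h_3) = 1011/448, b_3 = Δ_3 - h_3(2m_3 + m_4)/6 = -109/112.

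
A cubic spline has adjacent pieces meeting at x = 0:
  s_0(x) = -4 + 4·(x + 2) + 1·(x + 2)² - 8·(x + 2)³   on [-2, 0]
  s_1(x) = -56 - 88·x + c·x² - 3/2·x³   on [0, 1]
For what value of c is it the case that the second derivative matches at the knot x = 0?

-47

s_0''(x) = 2 - 48·(x + 2), so s_0''(0) = -94. On the right, s_1''(0) = 2c, so c = -47.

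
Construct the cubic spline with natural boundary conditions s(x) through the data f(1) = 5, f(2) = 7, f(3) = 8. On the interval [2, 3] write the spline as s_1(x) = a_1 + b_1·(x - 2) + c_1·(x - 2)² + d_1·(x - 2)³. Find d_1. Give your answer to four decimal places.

Let m_i = s''(x_i). Step sizes h_i = 1, 1; slopes of the chords Δ_i = (y_(i+1) - y_i)/h_i = 2, 1.
  1·m_0 + 4·m_1 + 1·m_2 = 6(Δ_1 - Δ_0) = -6
Natural end conditions: m_0 = m_2 = 0.
Forward elimination and back-substitution give m_0 = 0, m_1 = -3/2, m_2 = 0.
On [2, 3], with s_1(x) = a_1 + b_1·(x - 2) + c_1·(x - 2)² + d_1·(x - 2)³: c_1 = m_1/2 = -3/4, d_1 = (m_2 - m_1)/(6h_1) = 1/4, b_1 = Δ_1 - h_1(2m_1 + m_2)/6 = 3/2.

0.2500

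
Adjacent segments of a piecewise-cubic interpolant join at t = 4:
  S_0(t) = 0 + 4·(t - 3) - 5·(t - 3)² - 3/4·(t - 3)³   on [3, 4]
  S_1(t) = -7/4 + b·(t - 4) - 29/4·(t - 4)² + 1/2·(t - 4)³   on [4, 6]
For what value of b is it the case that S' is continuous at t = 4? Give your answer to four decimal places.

-8.2500

S_0'(t) = 4 - 10·(t - 3) - 9/4·(t - 3)², so S_0'(4) = -33/4. On the right, S_1'(4) = b, so b = -33/4.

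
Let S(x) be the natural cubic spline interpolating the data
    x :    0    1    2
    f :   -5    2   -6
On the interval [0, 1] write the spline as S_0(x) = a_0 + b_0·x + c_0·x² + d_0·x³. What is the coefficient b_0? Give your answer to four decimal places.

With σ_i denoting the second derivative at x_i, h_i = 1, 1, and Δ_i = (y_(i+1) − y_i)/h_i = 7, -8:
  1·σ_0 + 4·σ_1 + 1·σ_2 = 6(Δ_1 - Δ_0) = -90
Natural end conditions: σ_0 = σ_2 = 0.
Solving: σ_0 = 0, σ_1 = -45/2, σ_2 = 0.
On [0, 1], with S_0(x) = a_0 + b_0·x + c_0·x² + d_0·x³: c_0 = σ_0/2 = 0, d_0 = (σ_1 - σ_0)/(6h_0) = -15/4, b_0 = Δ_0 - h_0(2σ_0 + σ_1)/6 = 43/4.

10.7500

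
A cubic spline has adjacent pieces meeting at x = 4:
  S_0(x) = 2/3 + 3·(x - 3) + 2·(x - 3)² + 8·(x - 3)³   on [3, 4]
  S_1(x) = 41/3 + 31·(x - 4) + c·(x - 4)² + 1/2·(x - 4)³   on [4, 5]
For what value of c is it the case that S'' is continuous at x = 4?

26

S_0''(x) = 4 + 48·(x - 3), so S_0''(4) = 52. On the right, S_1''(4) = 2c, so c = 26.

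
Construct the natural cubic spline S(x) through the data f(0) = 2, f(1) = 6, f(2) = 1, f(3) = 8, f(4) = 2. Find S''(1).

Let M_i = S''(x_i). Step sizes h_i = 1, 1, 1, 1; slopes of the chords Δ_i = (y_(i+1) - y_i)/h_i = 4, -5, 7, -6.
  1·M_0 + 4·M_1 + 1·M_2 = 6(Δ_1 - Δ_0) = -54
  1·M_1 + 4·M_2 + 1·M_3 = 6(Δ_2 - Δ_1) = 72
  1·M_2 + 4·M_3 + 1·M_4 = 6(Δ_3 - Δ_2) = -78
Natural end conditions: M_0 = M_4 = 0.
Hence M_0 = 0, M_1 = -21, M_2 = 30, M_3 = -27, M_4 = 0.

-21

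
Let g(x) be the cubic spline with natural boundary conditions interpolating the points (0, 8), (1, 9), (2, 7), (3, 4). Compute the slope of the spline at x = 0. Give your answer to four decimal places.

Let M_i = g''(x_i). Step sizes h_i = 1, 1, 1; slopes of the chords Δ_i = (y_(i+1) - y_i)/h_i = 1, -2, -3.
  1·M_0 + 4·M_1 + 1·M_2 = 6(Δ_1 - Δ_0) = -18
  1·M_1 + 4·M_2 + 1·M_3 = 6(Δ_2 - Δ_1) = -6
Natural end conditions: M_0 = M_3 = 0.
Solving: M_0 = 0, M_1 = -22/5, M_2 = -2/5, M_3 = 0.
On [0, 1], g'(x) = b_0 + 2c_0·x + 3d_0·x² with b_0 = Δ_0 - h_0(2M_0 + M_1)/6 = 26/15, c_0 = M_0/2 = 0, d_0 = (M_1 - M_0)/(6h_0) = -11/15. So g'(0) = 26/15.

1.7333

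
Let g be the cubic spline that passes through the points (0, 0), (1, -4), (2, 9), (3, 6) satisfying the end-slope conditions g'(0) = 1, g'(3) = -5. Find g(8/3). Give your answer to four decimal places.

8.0815

With M_i denoting the second derivative at x_i, h_i = 1, 1, 1, and Δ_i = (y_(i+1) − y_i)/h_i = -4, 13, -3:
  1·M_0 + 4·M_1 + 1·M_2 = 6(Δ_1 - Δ_0) = 102
  1·M_1 + 4·M_2 + 1·M_3 = 6(Δ_2 - Δ_1) = -96
Clamped end conditions give two more equations: 2h_0·M_0 + h_0·M_1 = 6(Δ_0 - g'(0)) = -30 and h_2·M_2 + 2h_2·M_3 = 6(g'(3) - Δ_2) = -12.
Solving: M_0 = -186/5, M_1 = 222/5, M_2 = -192/5, M_3 = 66/5.
On [2, 3], g(x) = 9 + 38/5·(x - 2) - 96/5·(x - 2)² + 43/5·(x - 2)³.
With (x - 2) = 2/3: g(8/3) = 1091/135.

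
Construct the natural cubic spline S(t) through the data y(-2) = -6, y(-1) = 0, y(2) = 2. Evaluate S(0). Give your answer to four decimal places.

With m_i denoting the second derivative at x_i, h_i = 1, 3, and Δ_i = (y_(i+1) − y_i)/h_i = 6, 2/3:
  1·m_0 + 8·m_1 + 3·m_2 = 6(Δ_1 - Δ_0) = -32
Natural end conditions: m_0 = m_2 = 0.
Solving the tridiagonal system: m_0 = 0, m_1 = -4, m_2 = 0.
On [-1, 2], S(t) = 0 + 14/3·(t + 1) - 2·(t + 1)² + 2/9·(t + 1)³.
With (t + 1) = 1: S(0) = 26/9.

2.8889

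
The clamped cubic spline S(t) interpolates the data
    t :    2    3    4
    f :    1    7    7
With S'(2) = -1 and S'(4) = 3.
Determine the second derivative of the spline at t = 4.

20

Write M_i for S''(x_i). With h_i = 1, 1 and divided differences Δ_i = 6, 0, the continuity of S' gives the tridiagonal system
  1·M_0 + 4·M_1 + 1·M_2 = 6(Δ_1 - Δ_0) = -36
Clamped end conditions give two more equations: 2h_0·M_0 + h_0·M_1 = 6(Δ_0 - S'(2)) = 42 and h_1·M_1 + 2h_1·M_2 = 6(S'(4) - Δ_1) = 18.
Solving: M_0 = 32, M_1 = -22, M_2 = 20.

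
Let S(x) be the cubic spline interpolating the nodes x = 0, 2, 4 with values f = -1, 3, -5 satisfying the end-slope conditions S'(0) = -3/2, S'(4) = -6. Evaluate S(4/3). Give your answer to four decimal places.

1.6296

Put M_i = S'' at the i-th knot. Here h = (2, 2) and Δ = (2, -4), so the interior equations h_(i-1)·M_(i-1) + 2(h_(i-1)+h_i)·M_i + h_i·M_(i+1) = 6(Δ_i − Δ_(i-1)) read
  2·M_0 + 8·M_1 + 2·M_2 = 6(Δ_1 - Δ_0) = -36
Clamped end conditions give two more equations: 2h_0·M_0 + h_0·M_1 = 6(Δ_0 - S'(0)) = 21 and h_1·M_1 + 2h_1·M_2 = 6(S'(4) - Δ_1) = -12.
Solving: M_0 = 69/8, M_1 = -27/4, M_2 = 3/8.
On [0, 2], S(x) = -1 - 3/2·x + 69/16·x² - 41/32·x³.
With x = 4/3: S(4/3) = 44/27.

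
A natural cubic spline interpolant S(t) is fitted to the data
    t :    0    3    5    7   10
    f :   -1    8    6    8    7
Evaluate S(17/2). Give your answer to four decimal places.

Put M_i = S'' at the i-th knot. Here h = (3, 2, 2, 3) and Δ = (3, -1, 1, -1/3), so the interior equations h_(i-1)·M_(i-1) + 2(h_(i-1)+h_i)·M_i + h_i·M_(i+1) = 6(Δ_i − Δ_(i-1)) read
  3·M_0 + 10·M_1 + 2·M_2 = 6(Δ_1 - Δ_0) = -24
  2·M_1 + 8·M_2 + 2·M_3 = 6(Δ_2 - Δ_1) = 12
  2·M_2 + 10·M_3 + 3·M_4 = 6(Δ_3 - Δ_2) = -8
Natural end conditions: M_0 = M_4 = 0.
Forward elimination and back-substitution give M_0 = 0, M_1 = -131/45, M_2 = 23/9, M_3 = -59/45, M_4 = 0.
On [7, 10], S(t) = 8 + 44/45·(t - 7) - 59/90·(t - 7)² + 59/810·(t - 7)³.
With (t - 7) = 3/2: S(17/2) = 659/80.

8.2375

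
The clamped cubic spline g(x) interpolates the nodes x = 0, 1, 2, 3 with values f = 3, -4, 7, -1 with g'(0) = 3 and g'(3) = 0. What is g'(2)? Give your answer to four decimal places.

1.8000

Write σ_i for g''(x_i). With h_i = 1, 1, 1 and divided differences Δ_i = -7, 11, -8, the continuity of g' gives the tridiagonal system
  1·σ_0 + 4·σ_1 + 1·σ_2 = 6(Δ_1 - Δ_0) = 108
  1·σ_1 + 4·σ_2 + 1·σ_3 = 6(Δ_2 - Δ_1) = -114
Clamped end conditions give two more equations: 2h_0·σ_0 + h_0·σ_1 = 6(Δ_0 - g'(0)) = -60 and h_2·σ_2 + 2h_2·σ_3 = 6(g'(3) - Δ_2) = 48.
Solving the tridiagonal system: σ_0 = -288/5, σ_1 = 276/5, σ_2 = -276/5, σ_3 = 258/5.
On [2, 3], g'(x) = b_2 + 2c_2·(x - 2) + 3d_2·(x - 2)² with b_2 = Δ_2 - h_2(2σ_2 + σ_3)/6 = 9/5, c_2 = σ_2/2 = -138/5, d_2 = (σ_3 - σ_2)/(6h_2) = 89/5. So g'(2) = 9/5.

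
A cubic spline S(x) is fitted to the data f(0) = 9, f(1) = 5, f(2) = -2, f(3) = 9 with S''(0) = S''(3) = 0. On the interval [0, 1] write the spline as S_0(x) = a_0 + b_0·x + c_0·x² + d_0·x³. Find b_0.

Put M_i = S'' at the i-th knot. Here h = (1, 1, 1) and Δ = (-4, -7, 11), so the interior equations h_(i-1)·M_(i-1) + 2(h_(i-1)+h_i)·M_i + h_i·M_(i+1) = 6(Δ_i − Δ_(i-1)) read
  1·M_0 + 4·M_1 + 1·M_2 = 6(Δ_1 - Δ_0) = -18
  1·M_1 + 4·M_2 + 1·M_3 = 6(Δ_2 - Δ_1) = 108
Natural end conditions: M_0 = M_3 = 0.
Hence M_0 = 0, M_1 = -12, M_2 = 30, M_3 = 0.
On [0, 1], with S_0(x) = a_0 + b_0·x + c_0·x² + d_0·x³: c_0 = M_0/2 = 0, d_0 = (M_1 - M_0)/(6h_0) = -2, b_0 = Δ_0 - h_0(2M_0 + M_1)/6 = -2.

-2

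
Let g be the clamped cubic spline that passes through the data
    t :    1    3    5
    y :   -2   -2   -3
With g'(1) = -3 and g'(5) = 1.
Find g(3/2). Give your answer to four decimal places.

Write m_i for g''(x_i). With h_i = 2, 2 and divided differences Δ_i = 0, -1/2, the continuity of g' gives the tridiagonal system
  2·m_0 + 8·m_1 + 2·m_2 = 6(Δ_1 - Δ_0) = -3
Clamped end conditions give two more equations: 2h_0·m_0 + h_0·m_1 = 6(Δ_0 - g'(1)) = 18 and h_1·m_1 + 2h_1·m_2 = 6(g'(5) - Δ_1) = 9.
Solving: m_0 = 47/8, m_1 = -11/4, m_2 = 29/8.
On [1, 3], g(t) = -2 - 3·(t - 1) + 47/16·(t - 1)² - 23/32·(t - 1)³.
With (t - 1) = 1/2: g(3/2) = -731/256.

-2.8555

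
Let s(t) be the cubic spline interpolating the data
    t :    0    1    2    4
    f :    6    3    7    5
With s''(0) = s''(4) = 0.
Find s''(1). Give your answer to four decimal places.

12.2609

Let m_i = s''(x_i). Step sizes h_i = 1, 1, 2; slopes of the chords Δ_i = (y_(i+1) - y_i)/h_i = -3, 4, -1.
  1·m_0 + 4·m_1 + 1·m_2 = 6(Δ_1 - Δ_0) = 42
  1·m_1 + 6·m_2 + 2·m_3 = 6(Δ_2 - Δ_1) = -30
Natural end conditions: m_0 = m_3 = 0.
Hence m_0 = 0, m_1 = 282/23, m_2 = -162/23, m_3 = 0.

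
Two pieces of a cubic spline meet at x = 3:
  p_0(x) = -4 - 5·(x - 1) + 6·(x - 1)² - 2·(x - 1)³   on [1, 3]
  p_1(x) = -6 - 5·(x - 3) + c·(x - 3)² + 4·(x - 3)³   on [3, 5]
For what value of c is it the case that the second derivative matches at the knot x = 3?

p_0''(x) = 12 - 12·(x - 1), so p_0''(3) = -12. On the right, p_1''(3) = 2c, so c = -6.

-6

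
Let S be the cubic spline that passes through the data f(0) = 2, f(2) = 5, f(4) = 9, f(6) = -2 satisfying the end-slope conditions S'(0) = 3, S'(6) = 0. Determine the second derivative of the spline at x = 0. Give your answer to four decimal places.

With m_i denoting the second derivative at x_i, h_i = 2, 2, 2, and Δ_i = (y_(i+1) − y_i)/h_i = 3/2, 2, -11/2:
  2·m_0 + 8·m_1 + 2·m_2 = 6(Δ_1 - Δ_0) = 3
  2·m_1 + 8·m_2 + 2·m_3 = 6(Δ_2 - Δ_1) = -45
Clamped end conditions give two more equations: 2h_0·m_0 + h_0·m_1 = 6(Δ_0 - S'(0)) = -9 and h_2·m_2 + 2h_2·m_3 = 6(S'(6) - Δ_2) = 33.
Solving: m_0 = -21/5, m_1 = 39/10, m_2 = -99/10, m_3 = 66/5.

-4.2000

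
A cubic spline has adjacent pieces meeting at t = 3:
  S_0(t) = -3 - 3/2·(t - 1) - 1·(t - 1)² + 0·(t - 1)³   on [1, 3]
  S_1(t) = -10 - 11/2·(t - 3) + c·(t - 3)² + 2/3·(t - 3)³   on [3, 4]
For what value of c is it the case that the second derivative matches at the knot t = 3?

-1

S_0''(t) = -2 + 0·(t - 1), so S_0''(3) = -2. On the right, S_1''(3) = 2c, so c = -1.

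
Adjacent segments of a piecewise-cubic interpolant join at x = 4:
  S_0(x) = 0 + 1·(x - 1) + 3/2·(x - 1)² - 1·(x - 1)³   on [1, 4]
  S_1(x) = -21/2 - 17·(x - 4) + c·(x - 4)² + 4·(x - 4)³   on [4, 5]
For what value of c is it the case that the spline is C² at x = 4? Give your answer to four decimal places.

-7.5000

S_0''(x) = 3 - 6·(x - 1), so S_0''(4) = -15. On the right, S_1''(4) = 2c, so c = -15/2.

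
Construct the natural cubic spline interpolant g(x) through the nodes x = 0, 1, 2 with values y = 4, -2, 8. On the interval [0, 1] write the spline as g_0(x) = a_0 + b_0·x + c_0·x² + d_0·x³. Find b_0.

-10

With σ_i denoting the second derivative at x_i, h_i = 1, 1, and Δ_i = (y_(i+1) − y_i)/h_i = -6, 10:
  1·σ_0 + 4·σ_1 + 1·σ_2 = 6(Δ_1 - Δ_0) = 96
Natural end conditions: σ_0 = σ_2 = 0.
Solving: σ_0 = 0, σ_1 = 24, σ_2 = 0.
On [0, 1], with g_0(x) = a_0 + b_0·x + c_0·x² + d_0·x³: c_0 = σ_0/2 = 0, d_0 = (σ_1 - σ_0)/(6h_0) = 4, b_0 = Δ_0 - h_0(2σ_0 + σ_1)/6 = -10.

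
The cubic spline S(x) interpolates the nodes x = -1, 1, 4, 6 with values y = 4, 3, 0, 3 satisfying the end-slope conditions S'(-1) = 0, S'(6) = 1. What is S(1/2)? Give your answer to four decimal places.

3.4902

Put M_i = S'' at the i-th knot. Here h = (2, 3, 2) and Δ = (-1/2, -1, 3/2), so the interior equations h_(i-1)·M_(i-1) + 2(h_(i-1)+h_i)·M_i + h_i·M_(i+1) = 6(Δ_i − Δ_(i-1)) read
  2·M_0 + 10·M_1 + 3·M_2 = 6(Δ_1 - Δ_0) = -3
  3·M_1 + 10·M_2 + 2·M_3 = 6(Δ_2 - Δ_1) = 15
Clamped end conditions give two more equations: 2h_0·M_0 + h_0·M_1 = 6(Δ_0 - S'(-1)) = -3 and h_2·M_2 + 2h_2·M_3 = 6(S'(6) - Δ_2) = -3.
Solving: M_0 = -5/16, M_1 = -7/8, M_2 = 17/8, M_3 = -29/16.
On [-1, 1], S(x) = 4 + 0·(x + 1) - 5/32·(x + 1)² - 3/64·(x + 1)³.
With (x + 1) = 3/2: S(1/2) = 1787/512.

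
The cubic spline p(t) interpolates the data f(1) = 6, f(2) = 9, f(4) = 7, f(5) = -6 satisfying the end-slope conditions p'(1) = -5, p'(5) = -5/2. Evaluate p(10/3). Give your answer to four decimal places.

12.5471

Put m_i = p'' at the i-th knot. Here h = (1, 2, 1) and Δ = (3, -1, -13), so the interior equations h_(i-1)·m_(i-1) + 2(h_(i-1)+h_i)·m_i + h_i·m_(i+1) = 6(Δ_i − Δ_(i-1)) read
  1·m_0 + 6·m_1 + 2·m_2 = 6(Δ_1 - Δ_0) = -24
  2·m_1 + 6·m_2 + 1·m_3 = 6(Δ_2 - Δ_1) = -72
Clamped end conditions give two more equations: 2h_0·m_0 + h_0·m_1 = 6(Δ_0 - p'(1)) = 48 and h_2·m_2 + 2h_2·m_3 = 6(p'(5) - Δ_2) = 63.
Solving the tridiagonal system: m_0 = 878/35, m_1 = -76/35, m_2 = -631/35, m_3 = 1418/35.
On [2, 4], p(t) = 9 + 226/35·(t - 2) - 38/35·(t - 2)² - 37/28·(t - 2)³.
With (t - 2) = 4/3: p(10/3) = 11857/945.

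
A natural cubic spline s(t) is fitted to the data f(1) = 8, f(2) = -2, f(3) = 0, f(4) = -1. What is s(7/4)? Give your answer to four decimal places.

Write m_i for s''(x_i). With h_i = 1, 1, 1 and divided differences Δ_i = -10, 2, -1, the continuity of s' gives the tridiagonal system
  1·m_0 + 4·m_1 + 1·m_2 = 6(Δ_1 - Δ_0) = 72
  1·m_1 + 4·m_2 + 1·m_3 = 6(Δ_2 - Δ_1) = -18
Natural end conditions: m_0 = m_3 = 0.
Hence m_0 = 0, m_1 = 102/5, m_2 = -48/5, m_3 = 0.
On [1, 2], s(t) = 8 - 67/5·(t - 1) + 0·(t - 1)² + 17/5·(t - 1)³.
With (t - 1) = 3/4: s(7/4) = -197/320.

-0.6156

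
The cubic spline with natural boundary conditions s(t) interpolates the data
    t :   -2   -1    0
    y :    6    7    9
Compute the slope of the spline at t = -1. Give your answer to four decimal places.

1.5000

With M_i denoting the second derivative at x_i, h_i = 1, 1, and Δ_i = (y_(i+1) − y_i)/h_i = 1, 2:
  1·M_0 + 4·M_1 + 1·M_2 = 6(Δ_1 - Δ_0) = 6
Natural end conditions: M_0 = M_2 = 0.
Solving the tridiagonal system: M_0 = 0, M_1 = 3/2, M_2 = 0.
On [-1, 0], s'(t) = b_1 + 2c_1·(t + 1) + 3d_1·(t + 1)² with b_1 = Δ_1 - h_1(2M_1 + M_2)/6 = 3/2, c_1 = M_1/2 = 3/4, d_1 = (M_2 - M_1)/(6h_1) = -1/4. So s'(-1) = 3/2.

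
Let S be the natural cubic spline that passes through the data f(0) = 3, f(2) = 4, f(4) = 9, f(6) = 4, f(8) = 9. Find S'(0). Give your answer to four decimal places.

-0.4821

With m_i denoting the second derivative at x_i, h_i = 2, 2, 2, 2, and Δ_i = (y_(i+1) − y_i)/h_i = 1/2, 5/2, -5/2, 5/2:
  2·m_0 + 8·m_1 + 2·m_2 = 6(Δ_1 - Δ_0) = 12
  2·m_1 + 8·m_2 + 2·m_3 = 6(Δ_2 - Δ_1) = -30
  2·m_2 + 8·m_3 + 2·m_4 = 6(Δ_3 - Δ_2) = 30
Natural end conditions: m_0 = m_4 = 0.
Forward elimination and back-substitution give m_0 = 0, m_1 = 165/56, m_2 = -81/14, m_3 = 291/56, m_4 = 0.
On [0, 2], S'(x) = b_0 + 2c_0·x + 3d_0·x² with b_0 = Δ_0 - h_0(2m_0 + m_1)/6 = -27/56, c_0 = m_0/2 = 0, d_0 = (m_1 - m_0)/(6h_0) = 55/224. So S'(0) = -27/56.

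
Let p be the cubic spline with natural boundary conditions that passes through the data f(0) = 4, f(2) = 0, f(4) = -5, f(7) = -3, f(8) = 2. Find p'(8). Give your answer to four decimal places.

Put σ_i = p'' at the i-th knot. Here h = (2, 2, 3, 1) and Δ = (-2, -5/2, 2/3, 5), so the interior equations h_(i-1)·σ_(i-1) + 2(h_(i-1)+h_i)·σ_i + h_i·σ_(i+1) = 6(Δ_i − Δ_(i-1)) read
  2·σ_0 + 8·σ_1 + 2·σ_2 = 6(Δ_1 - Δ_0) = -3
  2·σ_1 + 10·σ_2 + 3·σ_3 = 6(Δ_2 - Δ_1) = 19
  3·σ_2 + 8·σ_3 + 1·σ_4 = 6(Δ_3 - Δ_2) = 26
Natural end conditions: σ_0 = σ_4 = 0.
Solving: σ_0 = 0, σ_1 = -361/536, σ_2 = 80/67, σ_3 = 751/268, σ_4 = 0.
On [7, 8], p'(x) = b_3 + 2c_3·(x - 7) + 3d_3·(x - 7)² with b_3 = Δ_3 - h_3(2σ_3 + σ_4)/6 = 3269/804, c_3 = σ_3/2 = 751/536, d_3 = (σ_4 - σ_3)/(6h_3) = -751/1608. So p'(8) = 8791/1608.

5.4670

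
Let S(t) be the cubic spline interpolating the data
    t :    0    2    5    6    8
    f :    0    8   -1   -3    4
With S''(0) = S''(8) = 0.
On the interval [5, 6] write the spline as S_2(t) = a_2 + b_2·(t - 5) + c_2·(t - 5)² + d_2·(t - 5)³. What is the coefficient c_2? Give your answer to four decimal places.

Write σ_i for S''(x_i). With h_i = 2, 3, 1, 2 and divided differences Δ_i = 4, -3, -2, 7/2, the continuity of S' gives the tridiagonal system
  2·σ_0 + 10·σ_1 + 3·σ_2 = 6(Δ_1 - Δ_0) = -42
  3·σ_1 + 8·σ_2 + 1·σ_3 = 6(Δ_2 - Δ_1) = 6
  1·σ_2 + 6·σ_3 + 2·σ_4 = 6(Δ_3 - Δ_2) = 33
Natural end conditions: σ_0 = σ_4 = 0.
Hence σ_0 = 0, σ_1 = -1983/416, σ_2 = 393/208, σ_3 = 2157/416, σ_4 = 0.
On [5, 6], with S_2(t) = a_2 + b_2·(t - 5) + c_2·(t - 5)² + d_2·(t - 5)³: c_2 = σ_2/2 = 393/416, d_2 = (σ_3 - σ_2)/(6h_2) = 457/832, b_2 = Δ_2 - h_2(2σ_2 + σ_3)/6 = -2907/832.

0.9447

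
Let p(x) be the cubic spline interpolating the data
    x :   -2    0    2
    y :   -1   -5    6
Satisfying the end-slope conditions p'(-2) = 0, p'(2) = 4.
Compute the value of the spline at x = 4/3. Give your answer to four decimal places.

2.2037

Write σ_i for p''(x_i). With h_i = 2, 2 and divided differences Δ_i = -2, 11/2, the continuity of p' gives the tridiagonal system
  2·σ_0 + 8·σ_1 + 2·σ_2 = 6(Δ_1 - Δ_0) = 45
Clamped end conditions give two more equations: 2h_0·σ_0 + h_0·σ_1 = 6(Δ_0 - p'(-2)) = -12 and h_1·σ_1 + 2h_1·σ_2 = 6(p'(2) - Δ_1) = -9.
Forward elimination and back-substitution give σ_0 = -61/8, σ_1 = 37/4, σ_2 = -55/8.
On [0, 2], p(x) = -5 + 13/8·x + 37/8·x² - 43/32·x³.
With x = 4/3: p(4/3) = 119/54.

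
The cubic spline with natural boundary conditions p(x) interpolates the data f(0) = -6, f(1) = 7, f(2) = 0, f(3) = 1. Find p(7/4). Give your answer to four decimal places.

Put m_i = p'' at the i-th knot. Here h = (1, 1, 1) and Δ = (13, -7, 1), so the interior equations h_(i-1)·m_(i-1) + 2(h_(i-1)+h_i)·m_i + h_i·m_(i+1) = 6(Δ_i − Δ_(i-1)) read
  1·m_0 + 4·m_1 + 1·m_2 = 6(Δ_1 - Δ_0) = -120
  1·m_1 + 4·m_2 + 1·m_3 = 6(Δ_2 - Δ_1) = 48
Natural end conditions: m_0 = m_3 = 0.
Solving the tridiagonal system: m_0 = 0, m_1 = -176/5, m_2 = 104/5, m_3 = 0.
On [1, 2], p(x) = 7 + 19/15·(x - 1) - 88/5·(x - 1)² + 28/3·(x - 1)³.
With (x - 1) = 3/4: p(7/4) = 159/80.

1.9875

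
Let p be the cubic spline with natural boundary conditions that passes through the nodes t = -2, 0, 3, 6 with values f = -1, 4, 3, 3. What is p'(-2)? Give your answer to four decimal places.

Let M_i = p''(x_i). Step sizes h_i = 2, 3, 3; slopes of the chords Δ_i = (y_(i+1) - y_i)/h_i = 5/2, -1/3, 0.
  2·M_0 + 10·M_1 + 3·M_2 = 6(Δ_1 - Δ_0) = -17
  3·M_1 + 12·M_2 + 3·M_3 = 6(Δ_2 - Δ_1) = 2
Natural end conditions: M_0 = M_3 = 0.
Solving the tridiagonal system: M_0 = 0, M_1 = -70/37, M_2 = 71/111, M_3 = 0.
On [-2, 0], p'(t) = b_0 + 2c_0·(t + 2) + 3d_0·(t + 2)² with b_0 = Δ_0 - h_0(2M_0 + M_1)/6 = 695/222, c_0 = M_0/2 = 0, d_0 = (M_1 - M_0)/(6h_0) = -35/222. So p'(-2) = 695/222.

3.1306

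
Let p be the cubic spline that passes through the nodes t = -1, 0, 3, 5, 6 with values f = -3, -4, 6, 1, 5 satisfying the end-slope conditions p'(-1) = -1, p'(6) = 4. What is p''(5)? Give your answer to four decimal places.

With σ_i denoting the second derivative at x_i, h_i = 1, 3, 2, 1, and Δ_i = (y_(i+1) − y_i)/h_i = -1, 10/3, -5/2, 4:
  1·σ_0 + 8·σ_1 + 3·σ_2 = 6(Δ_1 - Δ_0) = 26
  3·σ_1 + 10·σ_2 + 2·σ_3 = 6(Δ_2 - Δ_1) = -35
  2·σ_2 + 6·σ_3 + 1·σ_4 = 6(Δ_3 - Δ_2) = 39
Clamped end conditions give two more equations: 2h_0·σ_0 + h_0·σ_1 = 6(Δ_0 - p'(-1)) = 0 and h_3·σ_3 + 2h_3·σ_4 = 6(p'(6) - Δ_3) = 0.
Solving the tridiagonal system: σ_0 = -475/148, σ_1 = 475/74, σ_2 = -3277/444, σ_3 = 1085/111, σ_4 = -1085/222.

9.7748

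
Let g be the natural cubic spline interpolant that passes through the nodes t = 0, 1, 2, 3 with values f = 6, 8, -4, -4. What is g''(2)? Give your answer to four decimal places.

With M_i denoting the second derivative at x_i, h_i = 1, 1, 1, and Δ_i = (y_(i+1) − y_i)/h_i = 2, -12, 0:
  1·M_0 + 4·M_1 + 1·M_2 = 6(Δ_1 - Δ_0) = -84
  1·M_1 + 4·M_2 + 1·M_3 = 6(Δ_2 - Δ_1) = 72
Natural end conditions: M_0 = M_3 = 0.
Forward elimination and back-substitution give M_0 = 0, M_1 = -136/5, M_2 = 124/5, M_3 = 0.

24.8000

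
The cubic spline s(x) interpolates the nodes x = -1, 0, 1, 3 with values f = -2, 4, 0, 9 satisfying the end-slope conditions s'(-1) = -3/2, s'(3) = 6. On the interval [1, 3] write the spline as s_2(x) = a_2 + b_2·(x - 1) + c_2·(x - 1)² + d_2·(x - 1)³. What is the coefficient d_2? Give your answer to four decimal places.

Write m_i for s''(x_i). With h_i = 1, 1, 2 and divided differences Δ_i = 6, -4, 9/2, the continuity of s' gives the tridiagonal system
  1·m_0 + 4·m_1 + 1·m_2 = 6(Δ_1 - Δ_0) = -60
  1·m_1 + 6·m_2 + 2·m_3 = 6(Δ_2 - Δ_1) = 51
Clamped end conditions give two more equations: 2h_0·m_0 + h_0·m_1 = 6(Δ_0 - s'(-1)) = 45 and h_2·m_2 + 2h_2·m_3 = 6(s'(3) - Δ_2) = 9.
Solving: m_0 = 801/22, m_1 = -306/11, m_2 = 327/22, m_3 = -57/11.
On [1, 3], with s_2(x) = a_2 + b_2·(x - 1) + c_2·(x - 1)² + d_2·(x - 1)³: c_2 = m_2/2 = 327/44, d_2 = (m_3 - m_2)/(6h_2) = -147/88, b_2 = Δ_2 - h_2(2m_2 + m_3)/6 = -81/22.

-1.6705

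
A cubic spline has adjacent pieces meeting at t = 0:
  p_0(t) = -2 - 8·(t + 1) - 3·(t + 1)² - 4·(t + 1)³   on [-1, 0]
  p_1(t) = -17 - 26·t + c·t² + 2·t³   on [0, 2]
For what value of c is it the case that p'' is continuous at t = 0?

p_0''(t) = -6 - 24·(t + 1), so p_0''(0) = -30. On the right, p_1''(0) = 2c, so c = -15.

-15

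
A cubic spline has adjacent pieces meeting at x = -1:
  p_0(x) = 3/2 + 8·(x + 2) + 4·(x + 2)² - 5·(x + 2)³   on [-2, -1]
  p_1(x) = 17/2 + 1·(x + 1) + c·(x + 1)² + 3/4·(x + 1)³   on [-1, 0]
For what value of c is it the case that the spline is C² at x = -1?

-11

p_0''(x) = 8 - 30·(x + 2), so p_0''(-1) = -22. On the right, p_1''(-1) = 2c, so c = -11.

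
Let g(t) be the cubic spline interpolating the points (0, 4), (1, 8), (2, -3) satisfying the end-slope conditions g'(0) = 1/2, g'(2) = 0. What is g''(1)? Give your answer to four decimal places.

-44.5000

Let M_i = g''(x_i). Step sizes h_i = 1, 1; slopes of the chords Δ_i = (y_(i+1) - y_i)/h_i = 4, -11.
  1·M_0 + 4·M_1 + 1·M_2 = 6(Δ_1 - Δ_0) = -90
Clamped end conditions give two more equations: 2h_0·M_0 + h_0·M_1 = 6(Δ_0 - g'(0)) = 21 and h_1·M_1 + 2h_1·M_2 = 6(g'(2) - Δ_1) = 66.
Forward elimination and back-substitution give M_0 = 131/4, M_1 = -89/2, M_2 = 221/4.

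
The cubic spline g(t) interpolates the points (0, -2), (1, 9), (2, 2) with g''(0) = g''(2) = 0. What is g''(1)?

Put M_i = g'' at the i-th knot. Here h = (1, 1) and Δ = (11, -7), so the interior equations h_(i-1)·M_(i-1) + 2(h_(i-1)+h_i)·M_i + h_i·M_(i+1) = 6(Δ_i − Δ_(i-1)) read
  1·M_0 + 4·M_1 + 1·M_2 = 6(Δ_1 - Δ_0) = -108
Natural end conditions: M_0 = M_2 = 0.
Solving: M_0 = 0, M_1 = -27, M_2 = 0.

-27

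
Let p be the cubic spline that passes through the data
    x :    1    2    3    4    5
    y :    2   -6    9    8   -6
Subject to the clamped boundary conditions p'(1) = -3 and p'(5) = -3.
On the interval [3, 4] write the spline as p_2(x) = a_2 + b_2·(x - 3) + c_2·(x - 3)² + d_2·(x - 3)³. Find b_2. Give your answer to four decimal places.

Put M_i = p'' at the i-th knot. Here h = (1, 1, 1, 1) and Δ = (-8, 15, -1, -14), so the interior equations h_(i-1)·M_(i-1) + 2(h_(i-1)+h_i)·M_i + h_i·M_(i+1) = 6(Δ_i − Δ_(i-1)) read
  1·M_0 + 4·M_1 + 1·M_2 = 6(Δ_1 - Δ_0) = 138
  1·M_1 + 4·M_2 + 1·M_3 = 6(Δ_2 - Δ_1) = -96
  1·M_2 + 4·M_3 + 1·M_4 = 6(Δ_3 - Δ_2) = -78
Clamped end conditions give two more equations: 2h_0·M_0 + h_0·M_1 = 6(Δ_0 - p'(1)) = -30 and h_3·M_3 + 2h_3·M_4 = 6(p'(5) - Δ_3) = 66.
Solving: M_0 = -579/14, M_1 = 369/7, M_2 = -63/2, M_3 = -159/7, M_4 = 621/14.
On [3, 4], with p_2(x) = a_2 + b_2·(x - 3) + c_2·(x - 3)² + d_2·(x - 3)³: c_2 = M_2/2 = -63/4, d_2 = (M_3 - M_2)/(6h_2) = 41/28, b_2 = Δ_2 - h_2(2M_2 + M_3)/6 = 93/7.

13.2857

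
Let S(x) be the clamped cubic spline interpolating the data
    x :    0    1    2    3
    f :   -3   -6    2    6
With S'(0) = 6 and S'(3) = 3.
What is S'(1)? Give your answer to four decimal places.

Put σ_i = S'' at the i-th knot. Here h = (1, 1, 1) and Δ = (-3, 8, 4), so the interior equations h_(i-1)·σ_(i-1) + 2(h_(i-1)+h_i)·σ_i + h_i·σ_(i+1) = 6(Δ_i − Δ_(i-1)) read
  1·σ_0 + 4·σ_1 + 1·σ_2 = 6(Δ_1 - Δ_0) = 66
  1·σ_1 + 4·σ_2 + 1·σ_3 = 6(Δ_2 - Δ_1) = -24
Clamped end conditions give two more equations: 2h_0·σ_0 + h_0·σ_1 = 6(Δ_0 - S'(0)) = -54 and h_2·σ_2 + 2h_2·σ_3 = 6(S'(3) - Δ_2) = -6.
Forward elimination and back-substitution give σ_0 = -212/5, σ_1 = 154/5, σ_2 = -74/5, σ_3 = 22/5.
On [1, 2], S'(x) = b_1 + 2c_1·(x - 1) + 3d_1·(x - 1)² with b_1 = Δ_1 - h_1(2σ_1 + σ_2)/6 = 1/5, c_1 = σ_1/2 = 77/5, d_1 = (σ_2 - σ_1)/(6h_1) = -38/5. So S'(1) = 1/5.

0.2000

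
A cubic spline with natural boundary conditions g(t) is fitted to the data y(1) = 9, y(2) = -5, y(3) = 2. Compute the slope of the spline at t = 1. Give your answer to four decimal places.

Put m_i = g'' at the i-th knot. Here h = (1, 1) and Δ = (-14, 7), so the interior equations h_(i-1)·m_(i-1) + 2(h_(i-1)+h_i)·m_i + h_i·m_(i+1) = 6(Δ_i − Δ_(i-1)) read
  1·m_0 + 4·m_1 + 1·m_2 = 6(Δ_1 - Δ_0) = 126
Natural end conditions: m_0 = m_2 = 0.
Solving the tridiagonal system: m_0 = 0, m_1 = 63/2, m_2 = 0.
On [1, 2], g'(t) = b_0 + 2c_0·(t - 1) + 3d_0·(t - 1)² with b_0 = Δ_0 - h_0(2m_0 + m_1)/6 = -77/4, c_0 = m_0/2 = 0, d_0 = (m_1 - m_0)/(6h_0) = 21/4. So g'(1) = -77/4.

-19.2500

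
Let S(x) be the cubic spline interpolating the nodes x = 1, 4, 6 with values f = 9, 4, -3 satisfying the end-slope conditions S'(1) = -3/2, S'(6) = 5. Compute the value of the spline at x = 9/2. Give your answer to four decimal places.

Let σ_i = S''(x_i). Step sizes h_i = 3, 2; slopes of the chords Δ_i = (y_(i+1) - y_i)/h_i = -5/3, -7/2.
  3·σ_0 + 10·σ_1 + 2·σ_2 = 6(Δ_1 - Δ_0) = -11
Clamped end conditions give two more equations: 2h_0·σ_0 + h_0·σ_1 = 6(Δ_0 - S'(1)) = -1 and h_1·σ_1 + 2h_1·σ_2 = 6(S'(6) - Δ_1) = 51.
Forward elimination and back-substitution give σ_0 = 67/30, σ_1 = -24/5, σ_2 = 303/20.
On [4, 6], S(x) = 4 - 107/20·(x - 4) - 12/5·(x - 4)² + 133/80·(x - 4)³.
With (x - 4) = 1/2: S(9/2) = 597/640.

0.9328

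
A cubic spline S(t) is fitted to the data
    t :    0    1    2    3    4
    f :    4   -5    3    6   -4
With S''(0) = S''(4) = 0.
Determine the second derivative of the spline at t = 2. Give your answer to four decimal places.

Put M_i = S'' at the i-th knot. Here h = (1, 1, 1, 1) and Δ = (-9, 8, 3, -10), so the interior equations h_(i-1)·M_(i-1) + 2(h_(i-1)+h_i)·M_i + h_i·M_(i+1) = 6(Δ_i − Δ_(i-1)) read
  1·M_0 + 4·M_1 + 1·M_2 = 6(Δ_1 - Δ_0) = 102
  1·M_1 + 4·M_2 + 1·M_3 = 6(Δ_2 - Δ_1) = -30
  1·M_2 + 4·M_3 + 1·M_4 = 6(Δ_3 - Δ_2) = -78
Natural end conditions: M_0 = M_4 = 0.
Forward elimination and back-substitution give M_0 = 0, M_1 = 393/14, M_2 = -72/7, M_3 = -237/14, M_4 = 0.

-10.2857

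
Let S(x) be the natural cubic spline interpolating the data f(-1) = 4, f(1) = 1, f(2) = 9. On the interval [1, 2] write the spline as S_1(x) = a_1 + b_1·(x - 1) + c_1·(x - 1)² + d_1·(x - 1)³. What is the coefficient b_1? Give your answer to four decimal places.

4.8333

Put σ_i = S'' at the i-th knot. Here h = (2, 1) and Δ = (-3/2, 8), so the interior equations h_(i-1)·σ_(i-1) + 2(h_(i-1)+h_i)·σ_i + h_i·σ_(i+1) = 6(Δ_i − Δ_(i-1)) read
  2·σ_0 + 6·σ_1 + 1·σ_2 = 6(Δ_1 - Δ_0) = 57
Natural end conditions: σ_0 = σ_2 = 0.
Solving: σ_0 = 0, σ_1 = 19/2, σ_2 = 0.
On [1, 2], with S_1(x) = a_1 + b_1·(x - 1) + c_1·(x - 1)² + d_1·(x - 1)³: c_1 = σ_1/2 = 19/4, d_1 = (σ_2 - σ_1)/(6h_1) = -19/12, b_1 = Δ_1 - h_1(2σ_1 + σ_2)/6 = 29/6.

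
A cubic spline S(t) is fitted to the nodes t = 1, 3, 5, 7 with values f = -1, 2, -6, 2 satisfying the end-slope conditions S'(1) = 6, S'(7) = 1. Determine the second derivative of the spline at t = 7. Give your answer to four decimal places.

-9.3667

Put M_i = S'' at the i-th knot. Here h = (2, 2, 2) and Δ = (3/2, -4, 4), so the interior equations h_(i-1)·M_(i-1) + 2(h_(i-1)+h_i)·M_i + h_i·M_(i+1) = 6(Δ_i − Δ_(i-1)) read
  2·M_0 + 8·M_1 + 2·M_2 = 6(Δ_1 - Δ_0) = -33
  2·M_1 + 8·M_2 + 2·M_3 = 6(Δ_2 - Δ_1) = 48
Clamped end conditions give two more equations: 2h_0·M_0 + h_0·M_1 = 6(Δ_0 - S'(1)) = -27 and h_2·M_2 + 2h_2·M_3 = 6(S'(7) - Δ_2) = -18.
Forward elimination and back-substitution give M_0 = -119/30, M_1 = -167/30, M_2 = 146/15, M_3 = -281/30.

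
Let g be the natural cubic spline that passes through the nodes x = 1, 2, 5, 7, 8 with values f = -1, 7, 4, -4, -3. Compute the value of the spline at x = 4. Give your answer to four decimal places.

Let M_i = g''(x_i). Step sizes h_i = 1, 3, 2, 1; slopes of the chords Δ_i = (y_(i+1) - y_i)/h_i = 8, -1, -4, 1.
  1·M_0 + 8·M_1 + 3·M_2 = 6(Δ_1 - Δ_0) = -54
  3·M_1 + 10·M_2 + 2·M_3 = 6(Δ_2 - Δ_1) = -18
  2·M_2 + 6·M_3 + 1·M_4 = 6(Δ_3 - Δ_2) = 30
Natural end conditions: M_0 = M_4 = 0.
Solving the tridiagonal system: M_0 = 0, M_1 = -1260/197, M_2 = -186/197, M_3 = 1047/197, M_4 = 0.
On [2, 5], g(x) = 7 + 1156/197·(x - 2) - 630/197·(x - 2)² + 179/591·(x - 2)³.
With (x - 2) = 2: g(4) = 4945/591.

8.3672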